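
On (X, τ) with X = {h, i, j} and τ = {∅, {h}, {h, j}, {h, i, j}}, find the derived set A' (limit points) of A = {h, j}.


A' = {i, j}

For each x ∈ X, list the open sets U ∈ τ with x ∈ U, then check whether U ∩ (A ∖ {x}) ≠ ∅ for every such U.
  x = h: open {h} ∋ x has {h} ∩ (A ∖ {h}) = ∅, so x is NOT a limit point.
  x = i: opens ∋ x are {h, i, j}; each meets A ∖ {i}, so x IS a limit point.
  x = j: opens ∋ x are {h, j}, {h, i, j}; each meets A ∖ {j}, so x IS a limit point.
Collecting: A' = {i, j}.


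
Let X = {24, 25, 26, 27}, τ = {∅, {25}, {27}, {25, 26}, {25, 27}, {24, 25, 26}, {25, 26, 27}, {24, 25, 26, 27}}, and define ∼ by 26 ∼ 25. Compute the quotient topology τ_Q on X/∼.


X/∼ = {[24], [25=26], [27]}; |τ_Q| = 6.

Equivalence classes: [24], [25=26], [27].
Quotient map π: X → X/∼ sends 24 ↦ [24], 25 ↦ [25=26], 26 ↦ [25=26], 27 ↦ [27].
For each subset V ⊆ X/∼, compute π^{-1}(V) ⊆ X and check whether π^{-1}(V) ∈ τ. V is open in τ_Q iff π^{-1}(V) ∈ τ.
  V = {}: π^{-1}(V) = ∅ ∈ τ ✓.
  V = {[24]}: π^{-1}(V) = {24} ∉ τ ✗.
  V = {[25=26]}: π^{-1}(V) = {25, 26} ∈ τ ✓.
  V = {[24], [25=26]}: π^{-1}(V) = {24, 25, 26} ∈ τ ✓.
  V = {[27]}: π^{-1}(V) = {27} ∈ τ ✓.
  V = {[24], [27]}: π^{-1}(V) = {24, 27} ∉ τ ✗.
  V = {[25=26], [27]}: π^{-1}(V) = {25, 26, 27} ∈ τ ✓.
  V = {[24], [25=26], [27]}: π^{-1}(V) = {24, 25, 26, 27} ∈ τ ✓.
Open sets in the quotient: τ_Q = {{}, {[25=26]}, {[24], [25=26]}, {[27]}, {[25=26], [27]}, {[24], [25=26], [27]}} (6 elements).


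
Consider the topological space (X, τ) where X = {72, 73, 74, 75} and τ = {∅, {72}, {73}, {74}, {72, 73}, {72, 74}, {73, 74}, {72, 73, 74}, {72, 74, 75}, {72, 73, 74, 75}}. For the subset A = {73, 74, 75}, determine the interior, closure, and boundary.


int(A) = {73, 74}, cl(A) = {73, 74, 75}, ∂A = {75}.

Closed sets in (X, τ) are complements of opens:
  closed(X, τ) = {∅, {73}, {75}, {72, 75}, {73, 75}, {74, 75}, {72, 73, 75}, {72, 74, 75}, {73, 74, 75}, {72, 73, 74, 75}}.
int(A) = ⋃ {U ∈ τ : U ⊆ A}. Opens contained in A: ∅, {73}, {74}, {73, 74}.
Taking the union of these: int(A) = {73, 74}.
cl(A) = ⋂ {C closed : A ⊆ C}. Closed sets containing A: {73, 74, 75}, {72, 73, 74, 75}.
Intersecting these: cl(A) = {73, 74, 75}.
∂A = cl(A) ∖ int(A) = {73, 74, 75} ∖ {73, 74} = {75}.


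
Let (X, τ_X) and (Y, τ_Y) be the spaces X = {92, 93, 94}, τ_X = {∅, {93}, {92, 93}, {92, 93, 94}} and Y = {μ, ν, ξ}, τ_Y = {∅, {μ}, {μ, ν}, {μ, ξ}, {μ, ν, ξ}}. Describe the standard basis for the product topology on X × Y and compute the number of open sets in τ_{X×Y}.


Basis B = {∅ × ∅, {93} × {μ}, {92, 93} × {μ}, {93} × {μ, ν}, {93} × {μ, ξ}, {92, 93, 94} × {μ}, {93} × {μ, ν, ξ}, {92, 93} × {μ, ν}, {92, 93} × {μ, ξ}, {92, 93} × {μ, ν, ξ}, {92, 93, 94} × {μ, ν}, {92, 93, 94} × {μ, ξ}, {92, 93, 94} × {μ, ν, ξ}}; |τ_{X×Y}| = 30.

Enumerate products U × V with U ∈ τ_X, V ∈ τ_Y (deduplicated):
  ∅ × ∅ = {} (∅)
  {93} × {μ} = {(93,μ)}
  {92, 93} × {μ} = {(92,μ), (93,μ)}
  {93} × {μ, ν} = {(93,μ), (93,ν)}
  {93} × {μ, ξ} = {(93,μ), (93,ξ)}
  {92, 93, 94} × {μ} = {(92,μ), (93,μ), (94,μ)}
  {93} × {μ, ν, ξ} = {(93,μ), (93,ν), (93,ξ)}
  {92, 93} × {μ, ν} = {(92,μ), (92,ν), (93,μ), (93,ν)}
  {92, 93} × {μ, ξ} = {(92,μ), (92,ξ), (93,μ), (93,ξ)}
  {92, 93} × {μ, ν, ξ} = {(92,μ), (92,ν), (92,ξ), (93,μ), (93,ν), (93,ξ)}
  {92, 93, 94} × {μ, ν} = {(92,μ), (92,ν), (93,μ), (93,ν), (94,μ), (94,ν)}
  {92, 93, 94} × {μ, ξ} = {(92,μ), (92,ξ), (93,μ), (93,ξ), (94,μ), (94,ξ)}
  {92, 93, 94} × {μ, ν, ξ} = {(92,μ), (92,ν), (92,ξ), (93,μ), (93,ν), (93,ξ), (94,μ), (94,ν), (94,ξ)}
These 13 distinct sets form the basis B.
Close under arbitrary unions to get τ_{X×Y}; counting gives |τ_{X×Y}| = 30.


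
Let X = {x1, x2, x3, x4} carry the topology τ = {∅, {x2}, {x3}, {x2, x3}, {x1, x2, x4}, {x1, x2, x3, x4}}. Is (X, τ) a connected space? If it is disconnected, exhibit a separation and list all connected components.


(X, τ) is disconnected; components = [{x3}, {x1, x2, x4}].

Find clopen sets (U ∈ τ with X ∖ U ∈ τ):
  U = ∅, X ∖ U = {x1, x2, x3, x4} — both open, so U is clopen.
  U = {x3}, X ∖ U = {x1, x2, x4} — both open, so U is clopen.
  U = {x1, x2, x4}, X ∖ U = {x3} — both open, so U is clopen.
  U = {x1, x2, x3, x4}, X ∖ U = ∅ — both open, so U is clopen.
Nontrivial clopen(s) exist: e.g. {x3}. So (X, τ) is disconnected.
Compute connected components by grouping points that agree on all clopens:
  component: {x3}
  component: {x1, x2, x4}


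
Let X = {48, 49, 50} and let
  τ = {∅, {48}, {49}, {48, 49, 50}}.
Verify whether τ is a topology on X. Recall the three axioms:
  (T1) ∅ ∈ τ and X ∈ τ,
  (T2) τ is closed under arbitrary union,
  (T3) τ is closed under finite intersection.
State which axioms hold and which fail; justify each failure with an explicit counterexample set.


τ is NOT a topology on X.

Axiom (T1): ∅ ∈ τ? Yes; X ∈ τ? Yes.
Axiom (T2/T3): check pairwise unions and intersections of members of τ.
Counterexample for (T2): {48} ∪ {49} = {48, 49} ∉ τ. Therefore τ is NOT a topology.


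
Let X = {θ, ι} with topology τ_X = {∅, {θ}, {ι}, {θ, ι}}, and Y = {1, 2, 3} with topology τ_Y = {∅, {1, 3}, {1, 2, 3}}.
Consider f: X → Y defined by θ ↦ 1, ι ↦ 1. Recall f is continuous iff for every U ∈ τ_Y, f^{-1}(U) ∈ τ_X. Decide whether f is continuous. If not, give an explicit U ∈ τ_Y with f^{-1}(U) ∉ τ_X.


f IS continuous.

Compute f^{-1}(U) for each U ∈ τ_Y:
  U = ∅: f^{-1}(U) = ∅ ∈ τ_X ✓.
  U = {1, 3}: f^{-1}(U) = {θ, ι} ∈ τ_X ✓.
  U = {1, 2, 3}: f^{-1}(U) = {θ, ι} ∈ τ_X ✓.
Every preimage lies in τ_X, so f IS continuous.


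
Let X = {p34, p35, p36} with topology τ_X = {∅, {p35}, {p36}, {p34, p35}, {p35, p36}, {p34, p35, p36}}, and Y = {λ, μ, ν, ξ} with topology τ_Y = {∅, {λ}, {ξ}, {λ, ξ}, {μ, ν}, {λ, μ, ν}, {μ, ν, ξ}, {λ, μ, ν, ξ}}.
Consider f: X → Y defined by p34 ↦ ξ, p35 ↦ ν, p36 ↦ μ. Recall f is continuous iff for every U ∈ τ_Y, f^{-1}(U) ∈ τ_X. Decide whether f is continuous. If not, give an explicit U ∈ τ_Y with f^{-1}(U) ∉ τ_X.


f is NOT continuous.

Compute f^{-1}(U) for each U ∈ τ_Y:
  U = ∅: f^{-1}(U) = ∅ ∈ τ_X ✓.
  U = {λ}: f^{-1}(U) = ∅ ∈ τ_X ✓.
  U = {ξ}: f^{-1}(U) = {p34} ∉ τ_X ✗.
  U = {λ, ξ}: f^{-1}(U) = {p34} ∉ τ_X ✗.
  U = {μ, ν}: f^{-1}(U) = {p35, p36} ∈ τ_X ✓.
  U = {λ, μ, ν}: f^{-1}(U) = {p35, p36} ∈ τ_X ✓.
  U = {μ, ν, ξ}: f^{-1}(U) = {p34, p35, p36} ∈ τ_X ✓.
  U = {λ, μ, ν, ξ}: f^{-1}(U) = {p34, p35, p36} ∈ τ_X ✓.
Found U = {ξ} with f^{-1}(U) = {p34} not in τ_X. Therefore f is NOT continuous.


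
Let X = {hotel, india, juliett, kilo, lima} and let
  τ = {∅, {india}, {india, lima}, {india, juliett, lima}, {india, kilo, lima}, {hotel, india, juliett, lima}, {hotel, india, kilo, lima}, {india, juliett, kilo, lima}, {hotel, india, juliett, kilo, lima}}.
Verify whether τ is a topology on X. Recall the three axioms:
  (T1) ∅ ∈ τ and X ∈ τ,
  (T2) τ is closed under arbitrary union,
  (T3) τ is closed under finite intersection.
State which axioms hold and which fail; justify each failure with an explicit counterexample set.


τ is NOT a topology on X.

Axiom (T1): ∅ ∈ τ? Yes; X ∈ τ? Yes.
Axiom (T2/T3): check pairwise unions and intersections of members of τ.
Counterexample for (T3): {hotel, india, juliett, lima} ∩ {hotel, india, kilo, lima} = {hotel, india, lima} ∉ τ. Therefore τ is NOT a topology.


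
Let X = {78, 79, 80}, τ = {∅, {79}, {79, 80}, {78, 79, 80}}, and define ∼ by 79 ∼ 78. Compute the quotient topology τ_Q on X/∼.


X/∼ = {[78=79], [80]}; |τ_Q| = 2.

Equivalence classes: [78=79], [80].
Quotient map π: X → X/∼ sends 78 ↦ [78=79], 79 ↦ [78=79], 80 ↦ [80].
For each subset V ⊆ X/∼, compute π^{-1}(V) ⊆ X and check whether π^{-1}(V) ∈ τ. V is open in τ_Q iff π^{-1}(V) ∈ τ.
  V = {}: π^{-1}(V) = ∅ ∈ τ ✓.
  V = {[78=79]}: π^{-1}(V) = {78, 79} ∉ τ ✗.
  V = {[80]}: π^{-1}(V) = {80} ∉ τ ✗.
  V = {[78=79], [80]}: π^{-1}(V) = {78, 79, 80} ∈ τ ✓.
Open sets in the quotient: τ_Q = {{}, {[78=79], [80]}} (2 elements).


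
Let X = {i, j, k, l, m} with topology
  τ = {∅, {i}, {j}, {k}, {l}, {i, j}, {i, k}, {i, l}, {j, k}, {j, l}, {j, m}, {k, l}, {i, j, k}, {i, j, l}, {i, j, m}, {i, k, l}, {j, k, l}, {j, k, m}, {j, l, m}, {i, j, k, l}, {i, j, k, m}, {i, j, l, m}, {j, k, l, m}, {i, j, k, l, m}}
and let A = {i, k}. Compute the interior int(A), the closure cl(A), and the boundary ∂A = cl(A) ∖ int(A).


int(A) = {i, k}, cl(A) = {i, k}, ∂A = ∅.

Closed sets in (X, τ) are complements of opens:
  closed(X, τ) = {∅, {i}, {k}, {l}, {m}, {i, k}, {i, l}, {i, m}, {j, m}, {k, l}, {k, m}, {l, m}, {i, j, m}, {i, k, l}, {i, k, m}, {i, l, m}, {j, k, m}, {j, l, m}, {k, l, m}, {i, j, k, m}, {i, j, l, m}, {i, k, l, m}, {j, k, l, m}, {i, j, k, l, m}}.
int(A) = ⋃ {U ∈ τ : U ⊆ A}. Opens contained in A: ∅, {i}, {k}, {i, k}.
Taking the union of these: int(A) = {i, k}.
cl(A) = ⋂ {C closed : A ⊆ C}. Closed sets containing A: {i, k}, {i, k, l}, {i, k, m}, {i, j, k, m}, {i, k, l, m}, {i, j, k, l, m}.
Intersecting these: cl(A) = {i, k}.
∂A = cl(A) ∖ int(A) = {i, k} ∖ {i, k} = ∅.


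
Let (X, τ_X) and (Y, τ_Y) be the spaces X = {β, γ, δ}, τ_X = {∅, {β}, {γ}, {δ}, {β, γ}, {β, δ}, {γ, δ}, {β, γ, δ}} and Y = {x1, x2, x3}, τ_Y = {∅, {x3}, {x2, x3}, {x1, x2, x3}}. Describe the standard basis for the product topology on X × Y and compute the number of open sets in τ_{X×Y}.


Basis B = {∅ × ∅, {β} × {x3}, {γ} × {x3}, {δ} × {x3}, {β} × {x2, x3}, {β, γ} × {x3}, {β, δ} × {x3}, {γ} × {x2, x3}, {γ, δ} × {x3}, {δ} × {x2, x3}, {β} × {x1, x2, x3}, {β, γ, δ} × {x3}, {γ} × {x1, x2, x3}, {δ} × {x1, x2, x3}, {β, γ} × {x2, x3}, {β, δ} × {x2, x3}, {γ, δ} × {x2, x3}, {β, γ} × {x1, x2, x3}, {β, δ} × {x1, x2, x3}, {β, γ, δ} × {x2, x3}, {γ, δ} × {x1, x2, x3}, {β, γ, δ} × {x1, x2, x3}}; |τ_{X×Y}| = 64.

Enumerate products U × V with U ∈ τ_X, V ∈ τ_Y (deduplicated):
  ∅ × ∅ = {} (∅)
  {β} × {x3} = {(β,x3)}
  {γ} × {x3} = {(γ,x3)}
  {δ} × {x3} = {(δ,x3)}
  {β} × {x2, x3} = {(β,x2), (β,x3)}
  {β, γ} × {x3} = {(β,x3), (γ,x3)}
  {β, δ} × {x3} = {(β,x3), (δ,x3)}
  {γ} × {x2, x3} = {(γ,x2), (γ,x3)}
  {γ, δ} × {x3} = {(γ,x3), (δ,x3)}
  {δ} × {x2, x3} = {(δ,x2), (δ,x3)}
  {β} × {x1, x2, x3} = {(β,x1), (β,x2), (β,x3)}
  {β, γ, δ} × {x3} = {(β,x3), (γ,x3), (δ,x3)}
  {γ} × {x1, x2, x3} = {(γ,x1), (γ,x2), (γ,x3)}
  {δ} × {x1, x2, x3} = {(δ,x1), (δ,x2), (δ,x3)}
  {β, γ} × {x2, x3} = {(β,x2), (β,x3), (γ,x2), (γ,x3)}
  {β, δ} × {x2, x3} = {(β,x2), (β,x3), (δ,x2), (δ,x3)}
  {γ, δ} × {x2, x3} = {(γ,x2), (γ,x3), (δ,x2), (δ,x3)}
  {β, γ} × {x1, x2, x3} = {(β,x1), (β,x2), (β,x3), (γ,x1), (γ,x2), (γ,x3)}
  {β, δ} × {x1, x2, x3} = {(β,x1), (β,x2), (β,x3), (δ,x1), (δ,x2), (δ,x3)}
  {β, γ, δ} × {x2, x3} = {(β,x2), (β,x3), (γ,x2), (γ,x3), (δ,x2), (δ,x3)}
  {γ, δ} × {x1, x2, x3} = {(γ,x1), (γ,x2), (γ,x3), (δ,x1), (δ,x2), (δ,x3)}
  {β, γ, δ} × {x1, x2, x3} = {(β,x1), (β,x2), (β,x3), (γ,x1), (γ,x2), (γ,x3), (δ,x1), (δ,x2), (δ,x3)}
These 22 distinct sets form the basis B.
Close under arbitrary unions to get τ_{X×Y}; counting gives |τ_{X×Y}| = 64.


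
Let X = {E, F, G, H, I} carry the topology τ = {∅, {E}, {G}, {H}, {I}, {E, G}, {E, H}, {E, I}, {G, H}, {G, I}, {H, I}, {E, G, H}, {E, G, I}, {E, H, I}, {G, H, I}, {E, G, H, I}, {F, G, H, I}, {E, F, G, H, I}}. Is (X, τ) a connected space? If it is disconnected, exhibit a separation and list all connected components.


(X, τ) is disconnected; components = [{E}, {F, G, H, I}].

Find clopen sets (U ∈ τ with X ∖ U ∈ τ):
  U = ∅, X ∖ U = {E, F, G, H, I} — both open, so U is clopen.
  U = {E}, X ∖ U = {F, G, H, I} — both open, so U is clopen.
  U = {F, G, H, I}, X ∖ U = {E} — both open, so U is clopen.
  U = {E, F, G, H, I}, X ∖ U = ∅ — both open, so U is clopen.
Nontrivial clopen(s) exist: e.g. {F, G, H, I}. So (X, τ) is disconnected.
Compute connected components by grouping points that agree on all clopens:
  component: {E}
  component: {F, G, H, I}


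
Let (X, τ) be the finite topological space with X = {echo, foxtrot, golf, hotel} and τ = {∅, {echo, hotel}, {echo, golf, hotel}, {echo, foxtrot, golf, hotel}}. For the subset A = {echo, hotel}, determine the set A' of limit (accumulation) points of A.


A' = {echo, foxtrot, golf, hotel}

For each x ∈ X, list the open sets U ∈ τ with x ∈ U, then check whether U ∩ (A ∖ {x}) ≠ ∅ for every such U.
  x = echo: opens ∋ x are {echo, hotel}, {echo, golf, hotel}, {echo, foxtrot, golf, hotel}; each meets A ∖ {echo}, so x IS a limit point.
  x = foxtrot: opens ∋ x are {echo, foxtrot, golf, hotel}; each meets A ∖ {foxtrot}, so x IS a limit point.
  x = golf: opens ∋ x are {echo, golf, hotel}, {echo, foxtrot, golf, hotel}; each meets A ∖ {golf}, so x IS a limit point.
  x = hotel: opens ∋ x are {echo, hotel}, {echo, golf, hotel}, {echo, foxtrot, golf, hotel}; each meets A ∖ {hotel}, so x IS a limit point.
Collecting: A' = {echo, foxtrot, golf, hotel}.


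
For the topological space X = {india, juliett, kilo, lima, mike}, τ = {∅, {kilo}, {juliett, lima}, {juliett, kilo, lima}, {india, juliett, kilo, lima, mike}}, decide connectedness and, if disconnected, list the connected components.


(X, τ) is connected.

Find clopen sets (U ∈ τ with X ∖ U ∈ τ):
  U = ∅, X ∖ U = {india, juliett, kilo, lima, mike} — both open, so U is clopen.
  U = {india, juliett, kilo, lima, mike}, X ∖ U = ∅ — both open, so U is clopen.
Only trivial clopens (∅ and X) exist, so (X, τ) is connected.
Compute connected components by grouping points that agree on all clopens:
  component: {india, juliett, kilo, lima, mike}


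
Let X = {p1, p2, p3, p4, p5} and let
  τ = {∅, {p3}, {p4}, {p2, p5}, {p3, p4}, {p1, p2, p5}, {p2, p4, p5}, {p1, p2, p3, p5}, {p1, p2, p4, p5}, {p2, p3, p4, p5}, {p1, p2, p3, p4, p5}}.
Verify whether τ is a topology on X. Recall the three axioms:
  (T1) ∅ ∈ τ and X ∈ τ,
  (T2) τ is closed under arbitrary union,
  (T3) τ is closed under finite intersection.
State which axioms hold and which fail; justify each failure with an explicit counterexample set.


τ is NOT a topology on X.

Axiom (T1): ∅ ∈ τ? Yes; X ∈ τ? Yes.
Axiom (T2/T3): check pairwise unions and intersections of members of τ.
Counterexample for (T2): {p3} ∪ {p2, p5} = {p2, p3, p5} ∉ τ. Therefore τ is NOT a topology.


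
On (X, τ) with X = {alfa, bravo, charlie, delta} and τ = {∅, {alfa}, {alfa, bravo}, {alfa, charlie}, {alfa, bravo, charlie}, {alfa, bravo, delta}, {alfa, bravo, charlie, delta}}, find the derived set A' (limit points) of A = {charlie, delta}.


A' = ∅

For each x ∈ X, list the open sets U ∈ τ with x ∈ U, then check whether U ∩ (A ∖ {x}) ≠ ∅ for every such U.
  x = alfa: open {alfa} ∋ x has {alfa} ∩ (A ∖ {alfa}) = ∅, so x is NOT a limit point.
  x = bravo: open {alfa, bravo} ∋ x has {alfa, bravo} ∩ (A ∖ {bravo}) = ∅, so x is NOT a limit point.
  x = charlie: open {alfa, charlie} ∋ x has {alfa, charlie} ∩ (A ∖ {charlie}) = ∅, so x is NOT a limit point.
  x = delta: open {alfa, bravo, delta} ∋ x has {alfa, bravo, delta} ∩ (A ∖ {delta}) = ∅, so x is NOT a limit point.
Collecting: A' = ∅.


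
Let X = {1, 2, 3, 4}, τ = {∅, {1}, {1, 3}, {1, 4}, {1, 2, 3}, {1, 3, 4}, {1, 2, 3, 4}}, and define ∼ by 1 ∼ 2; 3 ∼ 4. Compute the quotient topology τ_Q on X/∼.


X/∼ = {[1=2], [3=4]}; |τ_Q| = 2.

Equivalence classes: [1=2], [3=4].
Quotient map π: X → X/∼ sends 1 ↦ [1=2], 2 ↦ [1=2], 3 ↦ [3=4], 4 ↦ [3=4].
For each subset V ⊆ X/∼, compute π^{-1}(V) ⊆ X and check whether π^{-1}(V) ∈ τ. V is open in τ_Q iff π^{-1}(V) ∈ τ.
  V = {}: π^{-1}(V) = ∅ ∈ τ ✓.
  V = {[1=2]}: π^{-1}(V) = {1, 2} ∉ τ ✗.
  V = {[3=4]}: π^{-1}(V) = {3, 4} ∉ τ ✗.
  V = {[1=2], [3=4]}: π^{-1}(V) = {1, 2, 3, 4} ∈ τ ✓.
Open sets in the quotient: τ_Q = {{}, {[1=2], [3=4]}} (2 elements).


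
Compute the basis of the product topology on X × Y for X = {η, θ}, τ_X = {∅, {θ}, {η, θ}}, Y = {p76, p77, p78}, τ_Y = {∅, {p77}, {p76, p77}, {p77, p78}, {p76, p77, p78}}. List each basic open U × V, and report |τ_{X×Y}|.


Basis B = {∅ × ∅, {θ} × {p77}, {η, θ} × {p77}, {θ} × {p76, p77}, {θ} × {p77, p78}, {θ} × {p76, p77, p78}, {η, θ} × {p76, p77}, {η, θ} × {p77, p78}, {η, θ} × {p76, p77, p78}}; |τ_{X×Y}| = 14.

Enumerate products U × V with U ∈ τ_X, V ∈ τ_Y (deduplicated):
  ∅ × ∅ = {} (∅)
  {θ} × {p77} = {(θ,p77)}
  {η, θ} × {p77} = {(η,p77), (θ,p77)}
  {θ} × {p76, p77} = {(θ,p76), (θ,p77)}
  {θ} × {p77, p78} = {(θ,p77), (θ,p78)}
  {θ} × {p76, p77, p78} = {(θ,p76), (θ,p77), (θ,p78)}
  {η, θ} × {p76, p77} = {(η,p76), (η,p77), (θ,p76), (θ,p77)}
  {η, θ} × {p77, p78} = {(η,p77), (η,p78), (θ,p77), (θ,p78)}
  {η, θ} × {p76, p77, p78} = {(η,p76), (η,p77), (η,p78), (θ,p76), (θ,p77), (θ,p78)}
These 9 distinct sets form the basis B.
Close under arbitrary unions to get τ_{X×Y}; counting gives |τ_{X×Y}| = 14.


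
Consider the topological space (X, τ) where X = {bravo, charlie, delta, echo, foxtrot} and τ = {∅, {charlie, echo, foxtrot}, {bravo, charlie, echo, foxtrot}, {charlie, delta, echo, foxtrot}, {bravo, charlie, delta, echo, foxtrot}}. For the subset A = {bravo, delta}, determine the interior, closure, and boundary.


int(A) = ∅, cl(A) = {bravo, delta}, ∂A = {bravo, delta}.

Closed sets in (X, τ) are complements of opens:
  closed(X, τ) = {∅, {bravo}, {delta}, {bravo, delta}, {bravo, charlie, delta, echo, foxtrot}}.
int(A) = ⋃ {U ∈ τ : U ⊆ A}. Opens contained in A: ∅.
Taking the union of these: int(A) = ∅.
cl(A) = ⋂ {C closed : A ⊆ C}. Closed sets containing A: {bravo, delta}, {bravo, charlie, delta, echo, foxtrot}.
Intersecting these: cl(A) = {bravo, delta}.
∂A = cl(A) ∖ int(A) = {bravo, delta} ∖ ∅ = {bravo, delta}.


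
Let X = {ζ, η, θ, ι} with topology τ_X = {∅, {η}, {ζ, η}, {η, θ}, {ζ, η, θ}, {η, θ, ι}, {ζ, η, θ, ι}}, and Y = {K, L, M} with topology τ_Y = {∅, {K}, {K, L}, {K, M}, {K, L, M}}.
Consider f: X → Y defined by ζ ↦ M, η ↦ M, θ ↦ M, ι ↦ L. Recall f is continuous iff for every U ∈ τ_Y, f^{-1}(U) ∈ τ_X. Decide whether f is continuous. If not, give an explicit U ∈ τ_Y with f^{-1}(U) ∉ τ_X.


f is NOT continuous.

Compute f^{-1}(U) for each U ∈ τ_Y:
  U = ∅: f^{-1}(U) = ∅ ∈ τ_X ✓.
  U = {K}: f^{-1}(U) = ∅ ∈ τ_X ✓.
  U = {K, L}: f^{-1}(U) = {ι} ∉ τ_X ✗.
  U = {K, M}: f^{-1}(U) = {ζ, η, θ} ∈ τ_X ✓.
  U = {K, L, M}: f^{-1}(U) = {ζ, η, θ, ι} ∈ τ_X ✓.
Found U = {K, L} with f^{-1}(U) = {ι} not in τ_X. Therefore f is NOT continuous.


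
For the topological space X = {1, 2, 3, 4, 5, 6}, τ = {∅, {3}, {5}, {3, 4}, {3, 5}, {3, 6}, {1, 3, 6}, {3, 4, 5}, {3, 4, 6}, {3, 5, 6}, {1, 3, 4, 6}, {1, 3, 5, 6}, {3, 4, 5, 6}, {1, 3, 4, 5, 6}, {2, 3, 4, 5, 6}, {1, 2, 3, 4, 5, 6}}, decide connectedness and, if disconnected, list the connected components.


(X, τ) is connected.

Find clopen sets (U ∈ τ with X ∖ U ∈ τ):
  U = ∅, X ∖ U = {1, 2, 3, 4, 5, 6} — both open, so U is clopen.
  U = {1, 2, 3, 4, 5, 6}, X ∖ U = ∅ — both open, so U is clopen.
Only trivial clopens (∅ and X) exist, so (X, τ) is connected.
Compute connected components by grouping points that agree on all clopens:
  component: {1, 2, 3, 4, 5, 6}


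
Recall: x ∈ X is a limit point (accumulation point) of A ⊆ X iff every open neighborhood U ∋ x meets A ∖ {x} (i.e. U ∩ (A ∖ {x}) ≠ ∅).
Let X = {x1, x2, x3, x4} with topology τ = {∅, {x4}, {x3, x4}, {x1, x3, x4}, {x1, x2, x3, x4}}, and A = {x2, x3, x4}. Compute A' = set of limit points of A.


A' = {x1, x2, x3}

For each x ∈ X, list the open sets U ∈ τ with x ∈ U, then check whether U ∩ (A ∖ {x}) ≠ ∅ for every such U.
  x = x1: opens ∋ x are {x1, x3, x4}, {x1, x2, x3, x4}; each meets A ∖ {x1}, so x IS a limit point.
  x = x2: opens ∋ x are {x1, x2, x3, x4}; each meets A ∖ {x2}, so x IS a limit point.
  x = x3: opens ∋ x are {x3, x4}, {x1, x3, x4}, {x1, x2, x3, x4}; each meets A ∖ {x3}, so x IS a limit point.
  x = x4: open {x4} ∋ x has {x4} ∩ (A ∖ {x4}) = ∅, so x is NOT a limit point.
Collecting: A' = {x1, x2, x3}.


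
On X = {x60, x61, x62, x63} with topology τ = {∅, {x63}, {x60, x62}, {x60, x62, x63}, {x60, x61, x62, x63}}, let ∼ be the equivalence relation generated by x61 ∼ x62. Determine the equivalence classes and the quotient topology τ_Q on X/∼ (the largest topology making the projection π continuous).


X/∼ = {[x60], [x61=x62], [x63]}; |τ_Q| = 3.

Equivalence classes: [x60], [x61=x62], [x63].
Quotient map π: X → X/∼ sends x60 ↦ [x60], x61 ↦ [x61=x62], x62 ↦ [x61=x62], x63 ↦ [x63].
For each subset V ⊆ X/∼, compute π^{-1}(V) ⊆ X and check whether π^{-1}(V) ∈ τ. V is open in τ_Q iff π^{-1}(V) ∈ τ.
  V = {}: π^{-1}(V) = ∅ ∈ τ ✓.
  V = {[x60]}: π^{-1}(V) = {x60} ∉ τ ✗.
  V = {[x61=x62]}: π^{-1}(V) = {x61, x62} ∉ τ ✗.
  V = {[x60], [x61=x62]}: π^{-1}(V) = {x60, x61, x62} ∉ τ ✗.
  V = {[x63]}: π^{-1}(V) = {x63} ∈ τ ✓.
  V = {[x60], [x63]}: π^{-1}(V) = {x60, x63} ∉ τ ✗.
  V = {[x61=x62], [x63]}: π^{-1}(V) = {x61, x62, x63} ∉ τ ✗.
  V = {[x60], [x61=x62], [x63]}: π^{-1}(V) = {x60, x61, x62, x63} ∈ τ ✓.
Open sets in the quotient: τ_Q = {{}, {[x63]}, {[x60], [x61=x62], [x63]}} (3 elements).


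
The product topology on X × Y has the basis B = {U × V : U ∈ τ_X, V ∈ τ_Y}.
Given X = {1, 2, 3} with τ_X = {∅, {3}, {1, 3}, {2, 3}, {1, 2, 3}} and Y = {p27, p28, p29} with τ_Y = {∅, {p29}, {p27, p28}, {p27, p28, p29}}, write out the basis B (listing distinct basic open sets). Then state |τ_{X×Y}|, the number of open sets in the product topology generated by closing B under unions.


Basis B = {∅ × ∅, {3} × {p29}, {1, 3} × {p29}, {2, 3} × {p29}, {3} × {p27, p28}, {1, 2, 3} × {p29}, {3} × {p27, p28, p29}, {1, 3} × {p27, p28}, {2, 3} × {p27, p28}, {1, 3} × {p27, p28, p29}, {1, 2, 3} × {p27, p28}, {2, 3} × {p27, p28, p29}, {1, 2, 3} × {p27, p28, p29}}; |τ_{X×Y}| = 25.

Enumerate products U × V with U ∈ τ_X, V ∈ τ_Y (deduplicated):
  ∅ × ∅ = {} (∅)
  {3} × {p29} = {(3,p29)}
  {1, 3} × {p29} = {(1,p29), (3,p29)}
  {2, 3} × {p29} = {(2,p29), (3,p29)}
  {3} × {p27, p28} = {(3,p27), (3,p28)}
  {1, 2, 3} × {p29} = {(1,p29), (2,p29), (3,p29)}
  {3} × {p27, p28, p29} = {(3,p27), (3,p28), (3,p29)}
  {1, 3} × {p27, p28} = {(1,p27), (1,p28), (3,p27), (3,p28)}
  {2, 3} × {p27, p28} = {(2,p27), (2,p28), (3,p27), (3,p28)}
  {1, 3} × {p27, p28, p29} = {(1,p27), (1,p28), (1,p29), (3,p27), (3,p28), (3,p29)}
  {1, 2, 3} × {p27, p28} = {(1,p27), (1,p28), (2,p27), (2,p28), (3,p27), (3,p28)}
  {2, 3} × {p27, p28, p29} = {(2,p27), (2,p28), (2,p29), (3,p27), (3,p28), (3,p29)}
  {1, 2, 3} × {p27, p28, p29} = {(1,p27), (1,p28), (1,p29), (2,p27), (2,p28), (2,p29), (3,p27), (3,p28), (3,p29)}
These 13 distinct sets form the basis B.
Close under arbitrary unions to get τ_{X×Y}; counting gives |τ_{X×Y}| = 25.


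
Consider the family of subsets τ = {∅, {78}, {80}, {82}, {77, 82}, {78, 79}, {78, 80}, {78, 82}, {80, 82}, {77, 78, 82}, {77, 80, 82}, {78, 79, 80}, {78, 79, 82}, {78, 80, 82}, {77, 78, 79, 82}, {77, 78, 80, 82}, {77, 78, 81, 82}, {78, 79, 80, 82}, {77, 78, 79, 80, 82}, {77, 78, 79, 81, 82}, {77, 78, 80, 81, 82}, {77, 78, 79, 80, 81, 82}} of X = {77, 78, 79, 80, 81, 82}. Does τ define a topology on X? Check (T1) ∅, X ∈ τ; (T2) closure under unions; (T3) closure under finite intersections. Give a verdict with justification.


τ IS a topology on X.

Axiom (T1): ∅ ∈ τ? Yes; X ∈ τ? Yes.
Axiom (T2/T3): check pairwise unions and intersections of members of τ.
All pairwise intersections and unions checked — each lies in τ. Therefore τ satisfies (T1), (T2), (T3): it IS a topology on X.


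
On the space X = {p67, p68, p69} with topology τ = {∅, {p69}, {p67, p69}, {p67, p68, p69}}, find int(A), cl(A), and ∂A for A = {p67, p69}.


int(A) = {p67, p69}, cl(A) = {p67, p68, p69}, ∂A = {p68}.

Closed sets in (X, τ) are complements of opens:
  closed(X, τ) = {∅, {p68}, {p67, p68}, {p67, p68, p69}}.
int(A) = ⋃ {U ∈ τ : U ⊆ A}. Opens contained in A: ∅, {p69}, {p67, p69}.
Taking the union of these: int(A) = {p67, p69}.
cl(A) = ⋂ {C closed : A ⊆ C}. Closed sets containing A: {p67, p68, p69}.
Intersecting these: cl(A) = {p67, p68, p69}.
∂A = cl(A) ∖ int(A) = {p67, p68, p69} ∖ {p67, p69} = {p68}.


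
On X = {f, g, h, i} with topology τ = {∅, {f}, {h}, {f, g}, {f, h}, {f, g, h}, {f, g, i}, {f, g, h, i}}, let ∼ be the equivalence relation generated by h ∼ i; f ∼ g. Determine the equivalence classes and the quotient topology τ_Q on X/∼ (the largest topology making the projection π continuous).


X/∼ = {[f=g], [h=i]}; |τ_Q| = 3.

Equivalence classes: [f=g], [h=i].
Quotient map π: X → X/∼ sends f ↦ [f=g], g ↦ [f=g], h ↦ [h=i], i ↦ [h=i].
For each subset V ⊆ X/∼, compute π^{-1}(V) ⊆ X and check whether π^{-1}(V) ∈ τ. V is open in τ_Q iff π^{-1}(V) ∈ τ.
  V = {}: π^{-1}(V) = ∅ ∈ τ ✓.
  V = {[f=g]}: π^{-1}(V) = {f, g} ∈ τ ✓.
  V = {[h=i]}: π^{-1}(V) = {h, i} ∉ τ ✗.
  V = {[f=g], [h=i]}: π^{-1}(V) = {f, g, h, i} ∈ τ ✓.
Open sets in the quotient: τ_Q = {{}, {[f=g]}, {[f=g], [h=i]}} (3 elements).


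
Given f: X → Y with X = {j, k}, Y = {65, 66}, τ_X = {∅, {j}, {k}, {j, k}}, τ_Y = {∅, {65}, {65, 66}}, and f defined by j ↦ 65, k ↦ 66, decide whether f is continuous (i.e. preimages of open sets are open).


f IS continuous.

Compute f^{-1}(U) for each U ∈ τ_Y:
  U = ∅: f^{-1}(U) = ∅ ∈ τ_X ✓.
  U = {65}: f^{-1}(U) = {j} ∈ τ_X ✓.
  U = {65, 66}: f^{-1}(U) = {j, k} ∈ τ_X ✓.
Every preimage lies in τ_X, so f IS continuous.


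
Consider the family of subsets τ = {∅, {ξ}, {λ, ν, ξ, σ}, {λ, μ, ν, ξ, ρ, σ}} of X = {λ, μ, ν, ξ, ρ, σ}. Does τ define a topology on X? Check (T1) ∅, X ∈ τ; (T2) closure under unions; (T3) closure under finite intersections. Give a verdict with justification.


τ IS a topology on X.

Axiom (T1): ∅ ∈ τ? Yes; X ∈ τ? Yes.
Axiom (T2/T3): check pairwise unions and intersections of members of τ.
All pairwise intersections and unions checked — each lies in τ. Therefore τ satisfies (T1), (T2), (T3): it IS a topology on X.


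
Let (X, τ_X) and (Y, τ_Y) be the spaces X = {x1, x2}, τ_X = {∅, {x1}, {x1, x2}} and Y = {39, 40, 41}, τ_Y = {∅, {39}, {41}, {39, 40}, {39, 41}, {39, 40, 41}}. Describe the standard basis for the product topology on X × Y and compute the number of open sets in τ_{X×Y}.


Basis B = {∅ × ∅, {x1} × {39}, {x1} × {41}, {x1} × {39, 40}, {x1} × {39, 41}, {x1, x2} × {39}, {x1, x2} × {41}, {x1} × {39, 40, 41}, {x1, x2} × {39, 40}, {x1, x2} × {39, 41}, {x1, x2} × {39, 40, 41}}; |τ_{X×Y}| = 18.

Enumerate products U × V with U ∈ τ_X, V ∈ τ_Y (deduplicated):
  ∅ × ∅ = {} (∅)
  {x1} × {39} = {(x1,39)}
  {x1} × {41} = {(x1,41)}
  {x1} × {39, 40} = {(x1,39), (x1,40)}
  {x1} × {39, 41} = {(x1,39), (x1,41)}
  {x1, x2} × {39} = {(x1,39), (x2,39)}
  {x1, x2} × {41} = {(x1,41), (x2,41)}
  {x1} × {39, 40, 41} = {(x1,39), (x1,40), (x1,41)}
  {x1, x2} × {39, 40} = {(x1,39), (x1,40), (x2,39), (x2,40)}
  {x1, x2} × {39, 41} = {(x1,39), (x1,41), (x2,39), (x2,41)}
  {x1, x2} × {39, 40, 41} = {(x1,39), (x1,40), (x1,41), (x2,39), (x2,40), (x2,41)}
These 11 distinct sets form the basis B.
Close under arbitrary unions to get τ_{X×Y}; counting gives |τ_{X×Y}| = 18.


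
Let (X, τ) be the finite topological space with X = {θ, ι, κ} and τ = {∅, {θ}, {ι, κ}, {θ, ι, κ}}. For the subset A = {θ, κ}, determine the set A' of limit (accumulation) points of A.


A' = {ι}

For each x ∈ X, list the open sets U ∈ τ with x ∈ U, then check whether U ∩ (A ∖ {x}) ≠ ∅ for every such U.
  x = θ: open {θ} ∋ x has {θ} ∩ (A ∖ {θ}) = ∅, so x is NOT a limit point.
  x = ι: opens ∋ x are {ι, κ}, {θ, ι, κ}; each meets A ∖ {ι}, so x IS a limit point.
  x = κ: open {ι, κ} ∋ x has {ι, κ} ∩ (A ∖ {κ}) = ∅, so x is NOT a limit point.
Collecting: A' = {ι}.


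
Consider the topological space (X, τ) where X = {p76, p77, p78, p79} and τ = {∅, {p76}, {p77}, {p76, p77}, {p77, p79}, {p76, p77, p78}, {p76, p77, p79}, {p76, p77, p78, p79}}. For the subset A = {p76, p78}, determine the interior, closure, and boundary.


int(A) = {p76}, cl(A) = {p76, p78}, ∂A = {p78}.

Closed sets in (X, τ) are complements of opens:
  closed(X, τ) = {∅, {p78}, {p79}, {p76, p78}, {p78, p79}, {p76, p78, p79}, {p77, p78, p79}, {p76, p77, p78, p79}}.
int(A) = ⋃ {U ∈ τ : U ⊆ A}. Opens contained in A: ∅, {p76}.
Taking the union of these: int(A) = {p76}.
cl(A) = ⋂ {C closed : A ⊆ C}. Closed sets containing A: {p76, p78}, {p76, p78, p79}, {p76, p77, p78, p79}.
Intersecting these: cl(A) = {p76, p78}.
∂A = cl(A) ∖ int(A) = {p76, p78} ∖ {p76} = {p78}.


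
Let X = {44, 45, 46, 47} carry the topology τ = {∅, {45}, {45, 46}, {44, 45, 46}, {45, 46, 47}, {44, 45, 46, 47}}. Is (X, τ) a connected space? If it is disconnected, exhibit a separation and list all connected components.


(X, τ) is connected.

Find clopen sets (U ∈ τ with X ∖ U ∈ τ):
  U = ∅, X ∖ U = {44, 45, 46, 47} — both open, so U is clopen.
  U = {44, 45, 46, 47}, X ∖ U = ∅ — both open, so U is clopen.
Only trivial clopens (∅ and X) exist, so (X, τ) is connected.
Compute connected components by grouping points that agree on all clopens:
  component: {44, 45, 46, 47}


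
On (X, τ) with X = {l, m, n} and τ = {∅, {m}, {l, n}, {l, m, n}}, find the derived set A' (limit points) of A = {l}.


A' = {n}

For each x ∈ X, list the open sets U ∈ τ with x ∈ U, then check whether U ∩ (A ∖ {x}) ≠ ∅ for every such U.
  x = l: open {l, n} ∋ x has {l, n} ∩ (A ∖ {l}) = ∅, so x is NOT a limit point.
  x = m: open {m} ∋ x has {m} ∩ (A ∖ {m}) = ∅, so x is NOT a limit point.
  x = n: opens ∋ x are {l, n}, {l, m, n}; each meets A ∖ {n}, so x IS a limit point.
Collecting: A' = {n}.


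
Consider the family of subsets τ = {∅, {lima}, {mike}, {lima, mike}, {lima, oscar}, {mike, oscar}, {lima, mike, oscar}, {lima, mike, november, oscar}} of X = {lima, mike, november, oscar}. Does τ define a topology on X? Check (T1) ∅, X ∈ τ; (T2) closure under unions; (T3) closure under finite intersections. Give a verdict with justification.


τ is NOT a topology on X.

Axiom (T1): ∅ ∈ τ? Yes; X ∈ τ? Yes.
Axiom (T2/T3): check pairwise unions and intersections of members of τ.
Counterexample for (T3): {lima, oscar} ∩ {mike, oscar} = {oscar} ∉ τ. Therefore τ is NOT a topology.


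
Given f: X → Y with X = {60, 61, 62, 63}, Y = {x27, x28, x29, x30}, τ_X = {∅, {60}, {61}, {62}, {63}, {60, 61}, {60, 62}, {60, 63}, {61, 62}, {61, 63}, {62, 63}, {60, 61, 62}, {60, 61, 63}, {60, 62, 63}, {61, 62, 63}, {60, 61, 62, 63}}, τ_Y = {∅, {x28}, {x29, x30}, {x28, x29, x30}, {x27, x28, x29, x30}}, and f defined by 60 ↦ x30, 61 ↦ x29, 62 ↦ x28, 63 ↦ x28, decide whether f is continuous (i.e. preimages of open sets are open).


f IS continuous.

Compute f^{-1}(U) for each U ∈ τ_Y:
  U = ∅: f^{-1}(U) = ∅ ∈ τ_X ✓.
  U = {x28}: f^{-1}(U) = {62, 63} ∈ τ_X ✓.
  U = {x29, x30}: f^{-1}(U) = {60, 61} ∈ τ_X ✓.
  U = {x28, x29, x30}: f^{-1}(U) = {60, 61, 62, 63} ∈ τ_X ✓.
  U = {x27, x28, x29, x30}: f^{-1}(U) = {60, 61, 62, 63} ∈ τ_X ✓.
Every preimage lies in τ_X, so f IS continuous.


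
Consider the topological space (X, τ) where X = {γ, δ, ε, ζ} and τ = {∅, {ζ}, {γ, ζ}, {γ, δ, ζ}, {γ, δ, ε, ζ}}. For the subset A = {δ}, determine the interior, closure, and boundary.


int(A) = ∅, cl(A) = {δ, ε}, ∂A = {δ, ε}.

Closed sets in (X, τ) are complements of opens:
  closed(X, τ) = {∅, {ε}, {δ, ε}, {γ, δ, ε}, {γ, δ, ε, ζ}}.
int(A) = ⋃ {U ∈ τ : U ⊆ A}. Opens contained in A: ∅.
Taking the union of these: int(A) = ∅.
cl(A) = ⋂ {C closed : A ⊆ C}. Closed sets containing A: {δ, ε}, {γ, δ, ε}, {γ, δ, ε, ζ}.
Intersecting these: cl(A) = {δ, ε}.
∂A = cl(A) ∖ int(A) = {δ, ε} ∖ ∅ = {δ, ε}.


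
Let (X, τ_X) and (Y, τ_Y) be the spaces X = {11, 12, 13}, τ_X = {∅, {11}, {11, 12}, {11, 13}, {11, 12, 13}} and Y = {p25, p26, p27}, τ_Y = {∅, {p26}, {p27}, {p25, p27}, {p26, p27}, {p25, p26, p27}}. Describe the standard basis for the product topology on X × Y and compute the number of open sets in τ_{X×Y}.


Basis B = {∅ × ∅, {11} × {p26}, {11} × {p27}, {11} × {p25, p27}, {11} × {p26, p27}, {11, 12} × {p26}, {11, 13} × {p26}, {11, 12} × {p27}, {11, 13} × {p27}, {11} × {p25, p26, p27}, {11, 12, 13} × {p26}, {11, 12, 13} × {p27}, {11, 12} × {p25, p27}, {11, 13} × {p25, p27}, {11, 12} × {p26, p27}, {11, 13} × {p26, p27}, {11, 12} × {p25, p26, p27}, {11, 13} × {p25, p26, p27}, {11, 12, 13} × {p25, p27}, {11, 12, 13} × {p26, p27}, {11, 12, 13} × {p25, p26, p27}}; |τ_{X×Y}| = 70.

Enumerate products U × V with U ∈ τ_X, V ∈ τ_Y (deduplicated):
  ∅ × ∅ = {} (∅)
  {11} × {p26} = {(11,p26)}
  {11} × {p27} = {(11,p27)}
  {11} × {p25, p27} = {(11,p25), (11,p27)}
  {11} × {p26, p27} = {(11,p26), (11,p27)}
  {11, 12} × {p26} = {(11,p26), (12,p26)}
  {11, 13} × {p26} = {(11,p26), (13,p26)}
  {11, 12} × {p27} = {(11,p27), (12,p27)}
  {11, 13} × {p27} = {(11,p27), (13,p27)}
  {11} × {p25, p26, p27} = {(11,p25), (11,p26), (11,p27)}
  {11, 12, 13} × {p26} = {(11,p26), (12,p26), (13,p26)}
  {11, 12, 13} × {p27} = {(11,p27), (12,p27), (13,p27)}
  {11, 12} × {p25, p27} = {(11,p25), (11,p27), (12,p25), (12,p27)}
  {11, 13} × {p25, p27} = {(11,p25), (11,p27), (13,p25), (13,p27)}
  {11, 12} × {p26, p27} = {(11,p26), (11,p27), (12,p26), (12,p27)}
  {11, 13} × {p26, p27} = {(11,p26), (11,p27), (13,p26), (13,p27)}
  {11, 12} × {p25, p26, p27} = {(11,p25), (11,p26), (11,p27), (12,p25), (12,p26), (12,p27)}
  {11, 13} × {p25, p26, p27} = {(11,p25), (11,p26), (11,p27), (13,p25), (13,p26), (13,p27)}
  {11, 12, 13} × {p25, p27} = {(11,p25), (11,p27), (12,p25), (12,p27), (13,p25), (13,p27)}
  {11, 12, 13} × {p26, p27} = {(11,p26), (11,p27), (12,p26), (12,p27), (13,p26), (13,p27)}
  {11, 12, 13} × {p25, p26, p27} = {(11,p25), (11,p26), (11,p27), (12,p25), (12,p26), (12,p27), (13,p25), (13,p26), (13,p27)}
These 21 distinct sets form the basis B.
Close under arbitrary unions to get τ_{X×Y}; counting gives |τ_{X×Y}| = 70.


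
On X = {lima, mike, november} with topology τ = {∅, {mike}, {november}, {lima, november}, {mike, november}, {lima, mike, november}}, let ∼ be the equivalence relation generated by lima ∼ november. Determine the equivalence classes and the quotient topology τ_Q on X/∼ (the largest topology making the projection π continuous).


X/∼ = {[lima=november], [mike]}; |τ_Q| = 4.

Equivalence classes: [lima=november], [mike].
Quotient map π: X → X/∼ sends lima ↦ [lima=november], mike ↦ [mike], november ↦ [lima=november].
For each subset V ⊆ X/∼, compute π^{-1}(V) ⊆ X and check whether π^{-1}(V) ∈ τ. V is open in τ_Q iff π^{-1}(V) ∈ τ.
  V = {}: π^{-1}(V) = ∅ ∈ τ ✓.
  V = {[lima=november]}: π^{-1}(V) = {lima, november} ∈ τ ✓.
  V = {[mike]}: π^{-1}(V) = {mike} ∈ τ ✓.
  V = {[lima=november], [mike]}: π^{-1}(V) = {lima, mike, november} ∈ τ ✓.
Open sets in the quotient: τ_Q = {{}, {[lima=november]}, {[mike]}, {[lima=november], [mike]}} (4 elements).


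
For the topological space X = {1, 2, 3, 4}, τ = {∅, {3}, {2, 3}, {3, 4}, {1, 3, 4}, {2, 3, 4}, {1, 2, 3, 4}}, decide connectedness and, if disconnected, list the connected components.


(X, τ) is connected.

Find clopen sets (U ∈ τ with X ∖ U ∈ τ):
  U = ∅, X ∖ U = {1, 2, 3, 4} — both open, so U is clopen.
  U = {1, 2, 3, 4}, X ∖ U = ∅ — both open, so U is clopen.
Only trivial clopens (∅ and X) exist, so (X, τ) is connected.
Compute connected components by grouping points that agree on all clopens:
  component: {1, 2, 3, 4}


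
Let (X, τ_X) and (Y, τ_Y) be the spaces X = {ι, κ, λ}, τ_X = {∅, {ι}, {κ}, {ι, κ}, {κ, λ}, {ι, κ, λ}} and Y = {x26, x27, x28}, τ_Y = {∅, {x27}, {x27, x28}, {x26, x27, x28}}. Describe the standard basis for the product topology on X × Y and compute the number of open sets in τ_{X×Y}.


Basis B = {∅ × ∅, {ι} × {x27}, {κ} × {x27}, {ι} × {x27, x28}, {ι, κ} × {x27}, {κ} × {x27, x28}, {κ, λ} × {x27}, {ι} × {x26, x27, x28}, {ι, κ, λ} × {x27}, {κ} × {x26, x27, x28}, {ι, κ} × {x27, x28}, {κ, λ} × {x27, x28}, {ι, κ} × {x26, x27, x28}, {ι, κ, λ} × {x27, x28}, {κ, λ} × {x26, x27, x28}, {ι, κ, λ} × {x26, x27, x28}}; |τ_{X×Y}| = 40.

Enumerate products U × V with U ∈ τ_X, V ∈ τ_Y (deduplicated):
  ∅ × ∅ = {} (∅)
  {ι} × {x27} = {(ι,x27)}
  {κ} × {x27} = {(κ,x27)}
  {ι} × {x27, x28} = {(ι,x27), (ι,x28)}
  {ι, κ} × {x27} = {(ι,x27), (κ,x27)}
  {κ} × {x27, x28} = {(κ,x27), (κ,x28)}
  {κ, λ} × {x27} = {(κ,x27), (λ,x27)}
  {ι} × {x26, x27, x28} = {(ι,x26), (ι,x27), (ι,x28)}
  {ι, κ, λ} × {x27} = {(ι,x27), (κ,x27), (λ,x27)}
  {κ} × {x26, x27, x28} = {(κ,x26), (κ,x27), (κ,x28)}
  {ι, κ} × {x27, x28} = {(ι,x27), (ι,x28), (κ,x27), (κ,x28)}
  {κ, λ} × {x27, x28} = {(κ,x27), (κ,x28), (λ,x27), (λ,x28)}
  {ι, κ} × {x26, x27, x28} = {(ι,x26), (ι,x27), (ι,x28), (κ,x26), (κ,x27), (κ,x28)}
  {ι, κ, λ} × {x27, x28} = {(ι,x27), (ι,x28), (κ,x27), (κ,x28), (λ,x27), (λ,x28)}
  {κ, λ} × {x26, x27, x28} = {(κ,x26), (κ,x27), (κ,x28), (λ,x26), (λ,x27), (λ,x28)}
  {ι, κ, λ} × {x26, x27, x28} = {(ι,x26), (ι,x27), (ι,x28), (κ,x26), (κ,x27), (κ,x28), (λ,x26), (λ,x27), (λ,x28)}
These 16 distinct sets form the basis B.
Close under arbitrary unions to get τ_{X×Y}; counting gives |τ_{X×Y}| = 40.


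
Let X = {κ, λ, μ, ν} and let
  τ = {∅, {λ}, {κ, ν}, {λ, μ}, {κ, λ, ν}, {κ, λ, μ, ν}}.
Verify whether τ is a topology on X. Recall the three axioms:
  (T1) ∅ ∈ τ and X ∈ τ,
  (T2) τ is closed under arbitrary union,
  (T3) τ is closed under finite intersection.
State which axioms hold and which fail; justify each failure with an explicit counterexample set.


τ IS a topology on X.

Axiom (T1): ∅ ∈ τ? Yes; X ∈ τ? Yes.
Axiom (T2/T3): check pairwise unions and intersections of members of τ.
All pairwise intersections and unions checked — each lies in τ. Therefore τ satisfies (T1), (T2), (T3): it IS a topology on X.


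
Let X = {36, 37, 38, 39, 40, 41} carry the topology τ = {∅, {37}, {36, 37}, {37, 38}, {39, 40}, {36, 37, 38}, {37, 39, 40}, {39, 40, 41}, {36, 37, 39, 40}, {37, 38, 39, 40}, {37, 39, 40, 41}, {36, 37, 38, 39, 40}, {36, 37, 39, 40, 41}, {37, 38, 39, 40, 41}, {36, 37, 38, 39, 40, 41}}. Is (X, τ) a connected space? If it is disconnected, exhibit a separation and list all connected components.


(X, τ) is disconnected; components = [{36, 37, 38}, {39, 40, 41}].

Find clopen sets (U ∈ τ with X ∖ U ∈ τ):
  U = ∅, X ∖ U = {36, 37, 38, 39, 40, 41} — both open, so U is clopen.
  U = {36, 37, 38}, X ∖ U = {39, 40, 41} — both open, so U is clopen.
  U = {39, 40, 41}, X ∖ U = {36, 37, 38} — both open, so U is clopen.
  U = {36, 37, 38, 39, 40, 41}, X ∖ U = ∅ — both open, so U is clopen.
Nontrivial clopen(s) exist: e.g. {39, 40, 41}. So (X, τ) is disconnected.
Compute connected components by grouping points that agree on all clopens:
  component: {36, 37, 38}
  component: {39, 40, 41}
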